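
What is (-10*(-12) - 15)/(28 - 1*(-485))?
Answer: 35/171 ≈ 0.20468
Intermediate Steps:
(-10*(-12) - 15)/(28 - 1*(-485)) = (120 - 15)/(28 + 485) = 105/513 = 105*(1/513) = 35/171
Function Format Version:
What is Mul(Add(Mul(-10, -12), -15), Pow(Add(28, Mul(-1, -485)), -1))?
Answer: Rational(35, 171) ≈ 0.20468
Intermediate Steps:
Mul(Add(Mul(-10, -12), -15), Pow(Add(28, Mul(-1, -485)), -1)) = Mul(Add(120, -15), Pow(Add(28, 485), -1)) = Mul(105, Pow(513, -1)) = Mul(105, Rational(1, 513)) = Rational(35, 171)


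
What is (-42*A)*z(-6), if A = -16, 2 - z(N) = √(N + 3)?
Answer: 1344 - 672*I*√3 ≈ 1344.0 - 1163.9*I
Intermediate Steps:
z(N) = 2 - √(3 + N) (z(N) = 2 - √(N + 3) = 2 - √(3 + N))
(-42*A)*z(-6) = (-42*(-16))*(2 - √(3 - 6)) = 672*(2 - √(-3)) = 672*(2 - I*√3) = 1344 - 672*I*√3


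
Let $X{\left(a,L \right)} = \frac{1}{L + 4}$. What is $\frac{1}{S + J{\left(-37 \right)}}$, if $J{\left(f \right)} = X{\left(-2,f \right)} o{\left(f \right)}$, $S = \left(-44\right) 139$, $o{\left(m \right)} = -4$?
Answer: $- \frac{33}{201824} \approx -0.00016351$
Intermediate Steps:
$X{\left(a,L \right)} = \frac{1}{4 + L}$
$S = -6116$
$J{\left(f \right)} = - \frac{4}{4 + f}$ ($J{\left(f \right)} = \frac{1}{4 + f} \left(-4\right) = - \frac{4}{4 + f}$)
$\frac{1}{S + J{\left(-37 \right)}} = \frac{1}{-6116 - \frac{4}{4 - 37}} = \frac{1}{-6116 - \frac{4}{-33}} = \frac{1}{-6116 - - \frac{4}{33}} = \frac{1}{-6116 + \frac{4}{33}} = \frac{1}{- \frac{201824}{33}} = - \frac{33}{201824}$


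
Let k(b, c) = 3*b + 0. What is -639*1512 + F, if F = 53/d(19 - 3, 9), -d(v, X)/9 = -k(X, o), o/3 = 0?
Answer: -234778771/243 ≈ -9.6617e+5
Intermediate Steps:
o = 0 (o = 3*0 = 0)
k(b, c) = 3*b
d(v, X) = 27*X (d(v, X) = -(-9)*3*X = -(-27)*X = 27*X)
F = 53/243 (F = 53/((27*9)) = 53/243 ≈ 0.21811)
-639*1512 + F = -639*1512 + 53/243 = -966168 + 53/243 = -234778771/243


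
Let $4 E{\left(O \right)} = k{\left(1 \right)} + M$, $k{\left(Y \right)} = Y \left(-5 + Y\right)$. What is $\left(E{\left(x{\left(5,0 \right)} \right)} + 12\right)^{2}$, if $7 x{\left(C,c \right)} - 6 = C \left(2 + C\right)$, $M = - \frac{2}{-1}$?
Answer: $\frac{529}{4} \approx 132.25$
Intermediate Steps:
$M = 2$ ($M = \left(-2\right) \left(-1\right) = 2$)
$x{\left(C,c \right)} = \frac{6}{7} + \frac{C \left(2 + C\right)}{7}$
$E{\left(O \right)} = - \frac{1}{2}$ ($E{\left(O \right)} = \frac{1 \left(-5 + 1\right) + 2}{4} = \frac{1 \left(-4\right) + 2}{4} = \frac{-4 + 2}{4} = \frac{1}{4} \left(-2\right) = - \frac{1}{2}$)
$\left(E{\left(x{\left(5,0 \right)} \right)} + 12\right)^{2} = \left(- \frac{1}{2} + 12\right)^{2} = \left(\frac{23}{2}\right)^{2} = \frac{529}{4}$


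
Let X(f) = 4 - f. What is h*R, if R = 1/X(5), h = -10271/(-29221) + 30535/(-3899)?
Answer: 852216606/113932679 ≈ 7.4800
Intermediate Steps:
h = -852216606/113932679 (h = -10271*(-1/29221) + 30535*(-1/3899) = 10271/29221 - 30535/3899 = -852216606/113932679 ≈ -7.4800)
R = -1 (R = 1/(4 - 1*5) = 1/(4 - 5) = 1/(-1) = -1)
h*R = -852216606/113932679*(-1) = 852216606/113932679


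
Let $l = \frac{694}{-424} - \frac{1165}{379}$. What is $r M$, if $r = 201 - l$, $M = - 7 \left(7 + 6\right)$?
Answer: $- \frac{1504088131}{80348} \approx -18720.0$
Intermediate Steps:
$M = -91$ ($M = \left(-7\right) 13 = -91$)
$l = - \frac{378493}{80348}$ ($l = 694 \left(- \frac{1}{424}\right) - \frac{1165}{379} = - \frac{347}{212} - \frac{1165}{379} = - \frac{378493}{80348} \approx -4.7107$)
$r = \frac{16528441}{80348}$ ($r = 201 - - \frac{378493}{80348} = 201 + \frac{378493}{80348} = \frac{16528441}{80348} \approx 205.71$)
$r M = \frac{16528441}{80348} \left(-91\right) = - \frac{1504088131}{80348}$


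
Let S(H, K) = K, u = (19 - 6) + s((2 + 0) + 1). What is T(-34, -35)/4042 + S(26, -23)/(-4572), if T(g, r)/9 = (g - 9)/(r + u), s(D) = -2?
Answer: 7753/859536 ≈ 0.0090200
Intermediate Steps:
u = 11 (u = (19 - 6) - 2 = 13 - 2 = 11)
T(g, r) = 9*(-9 + g)/(11 + r) (T(g, r) = 9*((g - 9)/(r + 11)) = 9*((-9 + g)/(11 + r)) = 9*(-9 + g)/(11 + r))
T(-34, -35)/4042 + S(26, -23)/(-4572) = (9*(-9 - 34)/(11 - 35))/4042 - 23/(-4572) = (9*(-43)/(-24))*(1/4042) - 23*(-1/4572) = (9*(-1/24)*(-43))*(1/4042) + 23/4572 = (129/8)*(1/4042) + 23/4572 = 3/752 + 23/4572 = 7753/859536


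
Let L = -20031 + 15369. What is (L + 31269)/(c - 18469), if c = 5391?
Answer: -26607/13078 ≈ -2.0345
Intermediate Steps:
L = -4662
(L + 31269)/(c - 18469) = (-4662 + 31269)/(5391 - 18469) = 26607/(-13078) = 26607*(-1/13078) = -26607/13078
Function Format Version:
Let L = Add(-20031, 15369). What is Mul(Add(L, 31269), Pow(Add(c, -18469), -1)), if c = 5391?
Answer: Rational(-26607, 13078) ≈ -2.0345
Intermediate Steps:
L = -4662
Mul(Add(L, 31269), Pow(Add(c, -18469), -1)) = Mul(Add(-4662, 31269), Pow(Add(5391, -18469), -1)) = Mul(26607, Pow(-13078, -1)) = Mul(26607, Rational(-1, 13078)) = Rational(-26607, 13078)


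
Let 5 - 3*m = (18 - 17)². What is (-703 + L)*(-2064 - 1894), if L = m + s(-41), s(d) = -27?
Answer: 8652188/3 ≈ 2.8841e+6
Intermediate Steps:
m = 4/3 (m = 5/3 - (18 - 17)²/3 = 5/3 - ⅓*1² = 5/3 - ⅓*1 = 5/3 - ⅓ = 4/3 ≈ 1.3333)
L = -77/3 (L = 4/3 - 27 = -77/3 ≈ -25.667)
(-703 + L)*(-2064 - 1894) = (-703 - 77/3)*(-2064 - 1894) = -2186/3*(-3958) = 8652188/3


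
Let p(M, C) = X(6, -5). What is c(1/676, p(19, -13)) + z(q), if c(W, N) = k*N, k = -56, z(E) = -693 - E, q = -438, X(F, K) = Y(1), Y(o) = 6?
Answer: -591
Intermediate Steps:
X(F, K) = 6
p(M, C) = 6
c(W, N) = -56*N
c(1/676, p(19, -13)) + z(q) = -56*6 + (-693 - 1*(-438)) = -336 + (-693 + 438) = -336 - 255 = -591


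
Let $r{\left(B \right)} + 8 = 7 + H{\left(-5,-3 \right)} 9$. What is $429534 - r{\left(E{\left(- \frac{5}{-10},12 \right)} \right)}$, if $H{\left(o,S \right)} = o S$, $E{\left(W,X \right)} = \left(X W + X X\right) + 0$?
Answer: $429400$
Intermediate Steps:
$E{\left(W,X \right)} = X^{2} + W X$ ($E{\left(W,X \right)} = \left(W X + X^{2}\right) + 0 = \left(X^{2} + W X\right) + 0 = X^{2} + W X$)
$H{\left(o,S \right)} = S o$
$r{\left(B \right)} = 134$ ($r{\left(B \right)} = -8 + \left(7 + \left(-3\right) \left(-5\right) 9\right) = -8 + \left(7 + 15 \cdot 9\right) = -8 + \left(7 + 135\right) = -8 + 142 = 134$)
$429534 - r{\left(E{\left(- \frac{5}{-10},12 \right)} \right)} = 429534 - 134 = 429400$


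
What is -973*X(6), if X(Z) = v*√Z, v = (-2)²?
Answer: -3892*√6 ≈ -9533.4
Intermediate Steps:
v = 4
X(Z) = 4*√Z
-973*X(6) = -3892*√6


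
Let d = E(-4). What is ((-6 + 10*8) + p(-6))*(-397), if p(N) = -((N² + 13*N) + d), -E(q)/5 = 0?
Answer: -46052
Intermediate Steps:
E(q) = 0 (E(q) = -5*0 = 0)
d = 0
p(N) = -N² - 13*N (p(N) = -((N² + 13*N) + 0) = -(N² + 13*N) = -N² - 13*N)
((-6 + 10*8) + p(-6))*(-397) = ((-6 + 10*8) - 6*(-13 - 1*(-6)))*(-397) = ((-6 + 80) - 6*(-13 + 6))*(-397) = (74 - 6*(-7))*(-397) = (74 + 42)*(-397) = 116*(-397) = -46052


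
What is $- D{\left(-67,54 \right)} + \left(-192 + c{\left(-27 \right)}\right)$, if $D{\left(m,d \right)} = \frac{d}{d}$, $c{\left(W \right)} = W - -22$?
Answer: $-198$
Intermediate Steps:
$c{\left(W \right)} = 22 + W$ ($c{\left(W \right)} = W + 22 = 22 + W$)
$D{\left(m,d \right)} = 1$
$- D{\left(-67,54 \right)} + \left(-192 + c{\left(-27 \right)}\right) = \left(-1\right) 1 + \left(-192 + \left(22 - 27\right)\right) = -1 - 197 = -198$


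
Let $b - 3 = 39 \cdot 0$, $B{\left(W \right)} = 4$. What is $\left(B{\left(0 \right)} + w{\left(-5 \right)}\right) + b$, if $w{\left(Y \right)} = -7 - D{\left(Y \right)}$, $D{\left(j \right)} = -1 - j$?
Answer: $-4$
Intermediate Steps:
$w{\left(Y \right)} = -6 + Y$ ($w{\left(Y \right)} = -7 - \left(-1 - Y\right) = -7 + \left(1 + Y\right) = -6 + Y$)
$b = 3$ ($b = 3 + 39 \cdot 0 = 3 + 0 = 3$)
$\left(B{\left(0 \right)} + w{\left(-5 \right)}\right) + b = \left(4 - 11\right) + 3 = -7 + 3 = -4$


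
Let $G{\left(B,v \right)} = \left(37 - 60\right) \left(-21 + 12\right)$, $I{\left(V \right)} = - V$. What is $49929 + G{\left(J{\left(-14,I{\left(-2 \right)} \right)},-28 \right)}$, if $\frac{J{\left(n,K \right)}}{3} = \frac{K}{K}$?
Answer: $50136$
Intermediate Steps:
$J{\left(n,K \right)} = 3$ ($J{\left(n,K \right)} = 3 \frac{K}{K} = 3 \cdot 1 = 3$)
$G{\left(B,v \right)} = 207$ ($G{\left(B,v \right)} = \left(-23\right) \left(-9\right) = 207$)
$49929 + G{\left(J{\left(-14,I{\left(-2 \right)} \right)},-28 \right)} = 49929 + 207 = 50136$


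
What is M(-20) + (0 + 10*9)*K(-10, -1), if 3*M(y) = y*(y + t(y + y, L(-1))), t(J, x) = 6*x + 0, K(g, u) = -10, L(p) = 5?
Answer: -2900/3 ≈ -966.67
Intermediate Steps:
t(J, x) = 6*x
M(y) = y*(30 + y)/3 (M(y) = (y*(y + 6*5))/3 = (y*(y + 30))/3 = (y*(30 + y))/3 = y*(30 + y)/3)
M(-20) + (0 + 10*9)*K(-10, -1) = (⅓)*(-20)*(30 - 20) + (0 + 10*9)*(-10) = (⅓)*(-20)*10 + (0 + 90)*(-10) = -200/3 + 90*(-10) = -200/3 - 900 = -2900/3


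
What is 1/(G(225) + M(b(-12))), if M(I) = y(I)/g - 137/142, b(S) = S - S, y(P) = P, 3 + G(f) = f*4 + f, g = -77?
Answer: 142/159187 ≈ 0.00089203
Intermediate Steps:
G(f) = -3 + 5*f (G(f) = -3 + (f*4 + f) = -3 + (4*f + f) = -3 + 5*f)
b(S) = 0
M(I) = -137/142 - I/77 (M(I) = I/(-77) - 137/142 = I*(-1/77) - 137*1/142 = -I/77 - 137/142 = -137/142 - I/77)
1/(G(225) + M(b(-12))) = 1/((-3 + 5*225) + (-137/142 - 1/77*0)) = 1/((-3 + 1125) + (-137/142 + 0)) = 1/(1122 - 137/142) = 1/(159187/142) = 142/159187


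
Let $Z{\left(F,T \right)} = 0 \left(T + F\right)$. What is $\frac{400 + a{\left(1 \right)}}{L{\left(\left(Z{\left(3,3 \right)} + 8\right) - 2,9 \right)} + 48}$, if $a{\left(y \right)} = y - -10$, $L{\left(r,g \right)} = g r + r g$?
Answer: $\frac{137}{52} \approx 2.6346$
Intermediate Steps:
$Z{\left(F,T \right)} = 0$ ($Z{\left(F,T \right)} = 0 \left(F + T\right) = 0$)
$L{\left(r,g \right)} = 2 g r$ ($L{\left(r,g \right)} = g r + g r = 2 g r$)
$a{\left(y \right)} = 10 + y$ ($a{\left(y \right)} = y + 10 = 10 + y$)
$\frac{400 + a{\left(1 \right)}}{L{\left(\left(Z{\left(3,3 \right)} + 8\right) - 2,9 \right)} + 48} = \frac{400 + \left(10 + 1\right)}{2 \cdot 9 \left(\left(0 + 8\right) - 2\right) + 48} = \frac{400 + 11}{2 \cdot 9 \left(8 - 2\right) + 48} = \frac{411}{2 \cdot 9 \cdot 6 + 48} = \frac{411}{108 + 48} = \frac{411}{156} = 411 \cdot \frac{1}{156} = \frac{137}{52}$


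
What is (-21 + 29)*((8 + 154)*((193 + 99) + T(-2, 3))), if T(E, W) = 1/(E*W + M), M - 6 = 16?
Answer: 378513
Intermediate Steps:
M = 22 (M = 6 + 16 = 22)
T(E, W) = 1/(22 + E*W) (T(E, W) = 1/(E*W + 22) = 1/(22 + E*W))
(-21 + 29)*((8 + 154)*((193 + 99) + T(-2, 3))) = (-21 + 29)*((8 + 154)*((193 + 99) + 1/(22 - 2*3))) = 8*(162*(292 + 1/(22 - 6))) = 8*(162*(292 + 1/16)) = 8*(162*(4673/16)) = 8*(378513/8) = 378513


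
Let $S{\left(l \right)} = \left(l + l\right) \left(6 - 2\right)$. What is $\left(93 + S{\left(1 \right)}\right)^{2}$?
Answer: $10201$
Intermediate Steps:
$S{\left(l \right)} = 8 l$ ($S{\left(l \right)} = 2 l 4 = 8 l$)
$\left(93 + S{\left(1 \right)}\right)^{2} = \left(93 + 8 \cdot 1\right)^{2} = \left(93 + 8\right)^{2} = 101^{2} = 10201$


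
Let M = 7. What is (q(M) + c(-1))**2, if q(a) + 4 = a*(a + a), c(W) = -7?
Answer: 7569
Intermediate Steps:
q(a) = -4 + 2*a**2 (q(a) = -4 + a*(a + a) = -4 + a*(2*a) = -4 + 2*a**2)
(q(M) + c(-1))**2 = ((-4 + 2*7**2) - 7)**2 = ((-4 + 2*49) - 7)**2 = ((-4 + 98) - 7)**2 = (94 - 7)**2 = 87**2 = 7569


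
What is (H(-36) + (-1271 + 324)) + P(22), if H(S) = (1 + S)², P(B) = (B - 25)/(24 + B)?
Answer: 12785/46 ≈ 277.93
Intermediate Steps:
P(B) = (-25 + B)/(24 + B)
(H(-36) + (-1271 + 324)) + P(22) = ((1 - 36)² + (-1271 + 324)) + (-25 + 22)/(24 + 22) = ((-35)² - 947) - 3/46 = (1225 - 947) + (1/46)*(-3) = 278 - 3/46 = 12785/46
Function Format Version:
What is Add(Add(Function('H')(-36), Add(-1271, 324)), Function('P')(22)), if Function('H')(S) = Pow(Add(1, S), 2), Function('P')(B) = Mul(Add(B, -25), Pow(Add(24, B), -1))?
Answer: Rational(12785, 46) ≈ 277.93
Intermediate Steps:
Function('P')(B) = Mul(Pow(Add(24, B), -1), Add(-25, B)) (Function('P')(B) = Mul(Add(-25, B), Pow(Add(24, B), -1)) = Mul(Pow(Add(24, B), -1), Add(-25, B)))
Add(Add(Function('H')(-36), Add(-1271, 324)), Function('P')(22)) = Add(Add(Pow(Add(1, -36), 2), Add(-1271, 324)), Mul(Pow(Add(24, 22), -1), Add(-25, 22))) = Add(Add(Pow(-35, 2), -947), Mul(Pow(46, -1), -3)) = Add(Add(1225, -947), Mul(Rational(1, 46), -3)) = Add(278, Rational(-3, 46)) = Rational(12785, 46)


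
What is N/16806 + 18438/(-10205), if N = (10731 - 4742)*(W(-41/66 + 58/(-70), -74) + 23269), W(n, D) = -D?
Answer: 475453884169/57168410 ≈ 8316.7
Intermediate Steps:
N = 139801227 (N = (10731 - 4742)*(-1*(-74) + 23269) = 5989*(74 + 23269) = 5989*23343 = 139801227)
N/16806 + 18438/(-10205) = 139801227/16806 + 18438/(-10205) = 139801227*(1/16806) + 18438*(-1/10205) = 46600409/5602 - 18438/10205 = 475453884169/57168410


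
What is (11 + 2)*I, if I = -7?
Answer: -91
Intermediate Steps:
(11 + 2)*I = (11 + 2)*(-7) = 13*(-7) = -91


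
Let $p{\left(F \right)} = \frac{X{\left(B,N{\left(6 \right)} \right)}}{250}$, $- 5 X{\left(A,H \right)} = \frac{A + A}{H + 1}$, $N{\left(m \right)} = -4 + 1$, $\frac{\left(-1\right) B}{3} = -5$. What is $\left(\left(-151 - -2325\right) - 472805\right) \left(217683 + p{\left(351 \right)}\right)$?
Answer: $- \frac{25612093405143}{250} \approx -1.0245 \cdot 10^{11}$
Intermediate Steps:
$B = 15$ ($B = \left(-3\right) \left(-5\right) = 15$)
$N{\left(m \right)} = -3$
$X{\left(A,H \right)} = - \frac{2 A}{5 \left(1 + H\right)}$ ($X{\left(A,H \right)} = - \frac{\left(A + A\right) \frac{1}{H + 1}}{5} = - \frac{2 A \frac{1}{1 + H}}{5} = - \frac{2 A}{5 \left(1 + H\right)}$)
$p{\left(F \right)} = \frac{3}{250}$ ($p{\left(F \right)} = \frac{\left(-2\right) 15 \frac{1}{5 + 5 \left(-3\right)}}{250} = \left(-2\right) 15 \frac{1}{5 - 15} \cdot \frac{1}{250} = \left(-2\right) 15 \frac{1}{-10} \cdot \frac{1}{250} = \left(-2\right) 15 \left(- \frac{1}{10}\right) \frac{1}{250} = 3 \cdot \frac{1}{250} = \frac{3}{250}$)
$\left(\left(-151 - -2325\right) - 472805\right) \left(217683 + p{\left(351 \right)}\right) = \left(\left(-151 - -2325\right) - 472805\right) \left(217683 + \frac{3}{250}\right) = \left(\left(-151 + 2325\right) - 472805\right) \frac{54420753}{250} = \left(2174 - 472805\right) \frac{54420753}{250} = \left(-470631\right) \frac{54420753}{250} = - \frac{25612093405143}{250}$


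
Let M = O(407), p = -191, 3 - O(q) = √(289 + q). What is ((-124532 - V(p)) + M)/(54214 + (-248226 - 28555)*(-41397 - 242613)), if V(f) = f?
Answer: -62169/39304313012 - √174/39304313012 ≈ -1.5821e-6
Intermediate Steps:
O(q) = 3 - √(289 + q)
M = 3 - 2*√174 (M = 3 - √(289 + 407) = 3 - √696 = 3 - 2*√174 ≈ -23.382)
((-124532 - V(p)) + M)/(54214 + (-248226 - 28555)*(-41397 - 242613)) = ((-124532 - 1*(-191)) + (3 - 2*√174))/(54214 + (-248226 - 28555)*(-41397 - 242613)) = ((-124532 + 191) + (3 - 2*√174))/(54214 - 276781*(-284010)) = (-124341 + (3 - 2*√174))/(54214 + 78608571810) = (-124338 - 2*√174)/78608626024 = (-124338 - 2*√174)*(1/78608626024) = -62169/39304313012 - √174/39304313012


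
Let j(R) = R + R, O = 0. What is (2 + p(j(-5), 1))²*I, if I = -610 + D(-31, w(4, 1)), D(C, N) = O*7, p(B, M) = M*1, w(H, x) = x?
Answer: -5490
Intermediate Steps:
j(R) = 2*R
p(B, M) = M
D(C, N) = 0 (D(C, N) = 0*7 = 0)
I = -610 (I = -610 + 0 = -610)
(2 + p(j(-5), 1))²*I = (2 + 1)²*(-610) = 3²*(-610) = 9*(-610) = -5490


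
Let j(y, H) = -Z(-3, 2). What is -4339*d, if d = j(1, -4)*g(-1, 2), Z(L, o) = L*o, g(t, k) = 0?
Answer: 0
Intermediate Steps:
j(y, H) = 6 (j(y, H) = -(-3)*2 = -1*(-6) = 6)
d = 0 (d = 6*0 = 0)
-4339*d = -4339*0 = 0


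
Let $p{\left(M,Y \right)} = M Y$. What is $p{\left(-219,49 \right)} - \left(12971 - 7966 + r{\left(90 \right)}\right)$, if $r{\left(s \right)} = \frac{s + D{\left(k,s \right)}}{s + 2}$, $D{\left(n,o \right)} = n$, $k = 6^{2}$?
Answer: $- \frac{723919}{46} \approx -15737.0$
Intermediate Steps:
$k = 36$
$r{\left(s \right)} = \frac{36 + s}{2 + s}$ ($r{\left(s \right)} = \frac{s + 36}{s + 2} = \frac{36 + s}{2 + s}$)
$p{\left(-219,49 \right)} - \left(12971 - 7966 + r{\left(90 \right)}\right) = \left(-219\right) 49 - \left(12971 - 7966 + \frac{36 + 90}{2 + 90}\right) = -10731 - \left(5005 + \frac{1}{92} \cdot 126\right) = -10731 - \left(5005 + \frac{63}{46}\right) = -10731 - \frac{230293}{46} = - \frac{723919}{46}$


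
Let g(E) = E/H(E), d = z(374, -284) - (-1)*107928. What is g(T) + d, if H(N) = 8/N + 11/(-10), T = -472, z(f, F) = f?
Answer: 71649498/659 ≈ 1.0872e+5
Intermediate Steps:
d = 108302 (d = 374 - (-1)*107928 = 374 - 1*(-107928) = 374 + 107928 = 108302)
H(N) = -11/10 + 8/N (H(N) = 8/N + 11*(-⅒) = 8/N - 11/10 = -11/10 + 8/N)
g(E) = E/(-11/10 + 8/E)
g(T) + d = -10*(-472)²/(-80 + 11*(-472)) + 108302 = -10*222784/(-80 - 5192) + 108302 = -10*222784/(-5272) + 108302 = -10*222784*(-1/5272) + 108302 = 278480/659 + 108302 = 71649498/659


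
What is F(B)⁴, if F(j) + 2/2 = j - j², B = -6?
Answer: 3418801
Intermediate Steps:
F(j) = -1 + j - j² (F(j) = -1 + (j - j²) = -1 + j - j²)
F(B)⁴ = (-1 - 6 - 1*(-6)²)⁴ = (-1 - 6 - 1*36)⁴ = (-1 - 6 - 36)⁴ = (-43)⁴ = 3418801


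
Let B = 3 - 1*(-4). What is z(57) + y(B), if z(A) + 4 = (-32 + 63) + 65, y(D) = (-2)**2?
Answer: 96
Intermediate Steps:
B = 7 (B = 3 + 4 = 7)
y(D) = 4
z(A) = 92 (z(A) = -4 + ((-32 + 63) + 65) = -4 + (31 + 65) = -4 + 96 = 92)
z(57) + y(B) = 92 + 4 = 96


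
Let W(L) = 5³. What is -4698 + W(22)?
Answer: -4573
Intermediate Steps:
W(L) = 125
-4698 + W(22) = -4698 + 125 = -4573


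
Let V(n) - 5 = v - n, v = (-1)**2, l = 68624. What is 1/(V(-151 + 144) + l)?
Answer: 1/68637 ≈ 1.4569e-5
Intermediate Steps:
v = 1
V(n) = 6 - n (V(n) = 5 + (1 - n) = 6 - n)
1/(V(-151 + 144) + l) = 1/((6 - (-151 + 144)) + 68624) = 1/((6 - 1*(-7)) + 68624) = 1/((6 + 7) + 68624) = 1/(13 + 68624) = 1/68637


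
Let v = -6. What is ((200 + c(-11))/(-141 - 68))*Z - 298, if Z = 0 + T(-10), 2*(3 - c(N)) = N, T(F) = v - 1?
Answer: -121645/418 ≈ -291.02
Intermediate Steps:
T(F) = -7 (T(F) = -6 - 1 = -7)
c(N) = 3 - N/2
Z = -7 (Z = 0 - 7 = -7)
((200 + c(-11))/(-141 - 68))*Z - 298 = ((200 + (3 - ½*(-11)))/(-141 - 68))*(-7) - 298 = ((200 + (3 + 11/2))/(-209))*(-7) - 298 = ((200 + 17/2)*(-1/209))*(-7) - 298 = ((417/2)*(-1/209))*(-7) - 298 = -417/418*(-7) - 298 = 2919/418 - 298 = -121645/418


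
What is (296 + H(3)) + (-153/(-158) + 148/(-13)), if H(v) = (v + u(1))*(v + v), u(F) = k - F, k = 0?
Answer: 611237/2054 ≈ 297.58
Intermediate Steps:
u(F) = -F (u(F) = 0 - F = -F)
H(v) = 2*v*(-1 + v) (H(v) = (v - 1*1)*(v + v) = (v - 1)*(2*v) = (-1 + v)*(2*v) = 2*v*(-1 + v))
(296 + H(3)) + (-153/(-158) + 148/(-13)) = (296 + 2*3*(-1 + 3)) + (-153/(-158) + 148/(-13)) = (296 + 2*3*2) + (-153*(-1/158) + 148*(-1/13)) = (296 + 12) + (153/158 - 148/13) = 308 - 21395/2054 = 611237/2054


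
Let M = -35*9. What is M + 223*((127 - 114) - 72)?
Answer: -13472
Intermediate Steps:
M = -315
M + 223*((127 - 114) - 72) = -315 + 223*((127 - 114) - 72) = -315 + 223*(13 - 72) = -315 + 223*(-59) = -315 - 13157 = -13472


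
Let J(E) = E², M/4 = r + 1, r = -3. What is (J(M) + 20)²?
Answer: 7056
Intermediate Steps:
M = -8 (M = 4*(-3 + 1) = 4*(-2) = -8)
(J(M) + 20)² = ((-8)² + 20)² = (64 + 20)² = 84² = 7056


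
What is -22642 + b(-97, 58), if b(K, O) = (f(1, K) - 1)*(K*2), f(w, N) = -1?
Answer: -22254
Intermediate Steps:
b(K, O) = -4*K (b(K, O) = (-1 - 1)*(K*2) = -4*K)
-22642 + b(-97, 58) = -22642 - 4*(-97) = -22642 + 388 = -22254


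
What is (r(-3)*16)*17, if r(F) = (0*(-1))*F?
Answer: 0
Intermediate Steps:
r(F) = 0 (r(F) = 0*F = 0)
(r(-3)*16)*17 = (0*16)*17 = 0*17 = 0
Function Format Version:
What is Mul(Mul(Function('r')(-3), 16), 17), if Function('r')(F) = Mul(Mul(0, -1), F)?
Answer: 0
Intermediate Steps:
Function('r')(F) = 0 (Function('r')(F) = Mul(0, F) = 0)
Mul(Mul(Function('r')(-3), 16), 17) = Mul(Mul(0, 16), 17) = Mul(0, 17) = 0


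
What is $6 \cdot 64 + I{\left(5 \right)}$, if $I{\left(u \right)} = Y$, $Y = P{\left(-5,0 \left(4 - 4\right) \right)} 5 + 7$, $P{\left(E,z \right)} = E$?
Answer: $366$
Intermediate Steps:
$Y = -18$ ($Y = \left(-5\right) 5 + 7 = -25 + 7 = -18$)
$I{\left(u \right)} = -18$
$6 \cdot 64 + I{\left(5 \right)} = 6 \cdot 64 - 18 = 384 - 18 = 366$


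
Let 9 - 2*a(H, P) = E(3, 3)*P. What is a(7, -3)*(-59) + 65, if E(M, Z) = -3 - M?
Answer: 661/2 ≈ 330.50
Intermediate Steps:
a(H, P) = 9/2 + 3*P (a(H, P) = 9/2 - (-3 - 1*3)*P/2 = 9/2 - (-3 - 3)*P/2 = 9/2 - (-3)*P = 9/2 + 3*P)
a(7, -3)*(-59) + 65 = (9/2 + 3*(-3))*(-59) + 65 = (9/2 - 9)*(-59) + 65 = -9/2*(-59) + 65 = 531/2 + 65 = 661/2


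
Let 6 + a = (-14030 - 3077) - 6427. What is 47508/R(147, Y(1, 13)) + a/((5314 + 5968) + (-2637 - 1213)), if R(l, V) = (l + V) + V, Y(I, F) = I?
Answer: 87392999/276842 ≈ 315.68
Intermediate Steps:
R(l, V) = l + 2*V (R(l, V) = (V + l) + V = l + 2*V)
a = -23540 (a = -6 + ((-14030 - 3077) - 6427) = -6 + (-17107 - 6427) = -6 - 23534 = -23540)
47508/R(147, Y(1, 13)) + a/((5314 + 5968) + (-2637 - 1213)) = 47508/(147 + 2*1) - 23540/((5314 + 5968) + (-2637 - 1213)) = 47508/(147 + 2) - 23540/(11282 - 3850) = 47508/149 - 23540/7432 = 47508*(1/149) - 23540*1/7432 = 47508/149 - 5885/1858 = 87392999/276842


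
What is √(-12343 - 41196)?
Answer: I*√53539 ≈ 231.39*I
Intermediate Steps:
√(-12343 - 41196) = √(-53539) = I*√53539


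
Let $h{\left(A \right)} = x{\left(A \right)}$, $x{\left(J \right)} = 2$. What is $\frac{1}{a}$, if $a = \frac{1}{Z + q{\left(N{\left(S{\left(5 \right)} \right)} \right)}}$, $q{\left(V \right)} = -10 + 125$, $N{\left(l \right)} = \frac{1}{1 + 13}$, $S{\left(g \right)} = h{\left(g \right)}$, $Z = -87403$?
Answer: $-87288$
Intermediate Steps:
$h{\left(A \right)} = 2$
$S{\left(g \right)} = 2$
$N{\left(l \right)} = \frac{1}{14}$
$q{\left(V \right)} = 115$
$a = - \frac{1}{87288}$ ($a = \frac{1}{-87403 + 115} = \frac{1}{-87288} = - \frac{1}{87288} \approx -1.1456 \cdot 10^{-5}$)
$\frac{1}{a} = \frac{1}{- \frac{1}{87288}} = -87288$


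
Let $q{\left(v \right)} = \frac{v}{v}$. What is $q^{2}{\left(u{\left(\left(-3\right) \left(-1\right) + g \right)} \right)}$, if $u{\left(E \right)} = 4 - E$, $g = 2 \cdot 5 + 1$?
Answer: $1$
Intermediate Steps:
$g = 11$ ($g = 10 + 1 = 11$)
$q{\left(v \right)} = 1$
$q^{2}{\left(u{\left(\left(-3\right) \left(-1\right) + g \right)} \right)} = 1^{2} = 1$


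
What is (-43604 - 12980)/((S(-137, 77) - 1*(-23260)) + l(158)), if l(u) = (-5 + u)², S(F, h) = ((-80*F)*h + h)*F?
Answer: 7073/14447615 ≈ 0.00048956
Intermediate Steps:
S(F, h) = F*(h - 80*F*h) (S(F, h) = (-80*F*h + h)*F = (h - 80*F*h)*F = F*(h - 80*F*h))
(-43604 - 12980)/((S(-137, 77) - 1*(-23260)) + l(158)) = (-43604 - 12980)/((-137*77*(1 - 80*(-137)) - 1*(-23260)) + (-5 + 158)²) = -56584/((-137*77*(1 + 10960) + 23260) + 153²) = -56584/((-137*77*10961 + 23260) + 23409) = -56584/((-115627589 + 23260) + 23409) = -56584/(-115604329 + 23409) = -56584/(-115580920) = -56584*(-1/115580920) = 7073/14447615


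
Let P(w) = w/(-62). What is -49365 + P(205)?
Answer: -3060835/62 ≈ -49368.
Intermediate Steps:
P(w) = -w/62 (P(w) = w*(-1/62) = -w/62)
-49365 + P(205) = -49365 - 1/62*205 = -49365 - 205/62 = -3060835/62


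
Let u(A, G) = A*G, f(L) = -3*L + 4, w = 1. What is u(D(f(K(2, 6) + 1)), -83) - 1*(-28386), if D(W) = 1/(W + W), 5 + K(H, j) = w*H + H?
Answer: 227005/8 ≈ 28376.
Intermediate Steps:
K(H, j) = -5 + 2*H (K(H, j) = -5 + (1*H + H) = -5 + (H + H) = -5 + 2*H)
f(L) = 4 - 3*L
D(W) = 1/(2*W)
u(D(f(K(2, 6) + 1)), -83) - 1*(-28386) = (1/(2*(4 - 3*((-5 + 2*2) + 1))))*(-83) - 1*(-28386) = (1/(2*(4 - 3*((-5 + 4) + 1))))*(-83) + 28386 = (1/(2*(4 - 3*(-1 + 1))))*(-83) + 28386 = (1/(2*(4 - 3*0)))*(-83) + 28386 = (1/(2*(4 + 0)))*(-83) + 28386 = ((1/2)/4)*(-83) + 28386 = ((1/2)*(1/4))*(-83) + 28386 = (1/8)*(-83) + 28386 = -83/8 + 28386 = 227005/8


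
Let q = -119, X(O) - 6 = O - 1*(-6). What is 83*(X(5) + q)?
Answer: -8466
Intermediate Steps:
X(O) = 12 + O (X(O) = 6 + (O - 1*(-6)) = 6 + (O + 6) = 6 + (6 + O) = 12 + O)
83*(X(5) + q) = 83*((12 + 5) - 119) = 83*(17 - 119) = 83*(-102) = -8466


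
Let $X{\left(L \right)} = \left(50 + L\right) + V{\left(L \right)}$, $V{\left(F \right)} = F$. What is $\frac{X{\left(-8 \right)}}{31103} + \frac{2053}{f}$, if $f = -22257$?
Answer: $- \frac{63097721}{692259471} \approx -0.091148$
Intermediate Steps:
$X{\left(L \right)} = 50 + 2 L$ ($X{\left(L \right)} = \left(50 + L\right) + L = 50 + 2 L$)
$\frac{X{\left(-8 \right)}}{31103} + \frac{2053}{f} = \frac{50 + 2 \left(-8\right)}{31103} + \frac{2053}{-22257} = \left(50 - 16\right) \frac{1}{31103} + 2053 \left(- \frac{1}{22257}\right) = 34 \cdot \frac{1}{31103} - \frac{2053}{22257} = \frac{34}{31103} - \frac{2053}{22257} = - \frac{63097721}{692259471}$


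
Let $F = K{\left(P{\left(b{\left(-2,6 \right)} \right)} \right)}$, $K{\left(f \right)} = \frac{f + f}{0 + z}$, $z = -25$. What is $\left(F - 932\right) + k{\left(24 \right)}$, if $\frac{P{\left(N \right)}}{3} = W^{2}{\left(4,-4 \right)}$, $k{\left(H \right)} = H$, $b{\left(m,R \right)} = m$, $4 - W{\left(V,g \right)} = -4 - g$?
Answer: $- \frac{22796}{25} \approx -911.84$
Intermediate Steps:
$W{\left(V,g \right)} = 8 + g$ ($W{\left(V,g \right)} = 4 - \left(-4 - g\right) = 4 + \left(4 + g\right) = 8 + g$)
$P{\left(N \right)} = 48$ ($P{\left(N \right)} = 3 \left(8 - 4\right)^{2} = 3 \cdot 4^{2} = 3 \cdot 16 = 48$)
$K{\left(f \right)} = - \frac{2 f}{25}$ ($K{\left(f \right)} = \frac{f + f}{0 - 25} = \frac{2 f}{-25} = 2 f \left(- \frac{1}{25}\right) = - \frac{2 f}{25}$)
$F = - \frac{96}{25}$ ($F = \left(- \frac{2}{25}\right) 48 = - \frac{96}{25} \approx -3.84$)
$\left(F - 932\right) + k{\left(24 \right)} = \left(- \frac{96}{25} - 932\right) + 24 = - \frac{23396}{25} + 24 = - \frac{22796}{25}$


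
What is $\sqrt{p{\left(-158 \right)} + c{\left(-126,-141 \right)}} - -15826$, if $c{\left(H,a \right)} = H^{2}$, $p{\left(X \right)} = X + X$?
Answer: $15826 + 2 \sqrt{3890} \approx 15951.0$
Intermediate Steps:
$p{\left(X \right)} = 2 X$
$\sqrt{p{\left(-158 \right)} + c{\left(-126,-141 \right)}} - -15826 = \sqrt{2 \left(-158\right) + \left(-126\right)^{2}} - -15826 = \sqrt{-316 + 15876} + 15826 = \sqrt{15560} + 15826 = 2 \sqrt{3890} + 15826 = 15826 + 2 \sqrt{3890}$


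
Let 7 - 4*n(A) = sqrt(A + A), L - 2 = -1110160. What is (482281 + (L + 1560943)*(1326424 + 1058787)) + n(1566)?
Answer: 4300871291671/4 - 3*sqrt(87)/2 ≈ 1.0752e+12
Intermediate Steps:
L = -1110158 (L = 2 - 1110160 = -1110158)
n(A) = 7/4 - sqrt(2)*sqrt(A)/4 (n(A) = 7/4 - sqrt(A + A)/4 = 7/4 - sqrt(2)*sqrt(A)/4)
(482281 + (L + 1560943)*(1326424 + 1058787)) + n(1566) = (482281 + (-1110158 + 1560943)*(1326424 + 1058787)) + (7/4 - sqrt(2)*sqrt(1566)/4) = (482281 + 450785*2385211) + (7/4 - sqrt(2)*3*sqrt(174)/4) = (482281 + 1075217340635) + (7/4 - 3*sqrt(87)/2) = 1075217822916 + (7/4 - 3*sqrt(87)/2) = 4300871291671/4 - 3*sqrt(87)/2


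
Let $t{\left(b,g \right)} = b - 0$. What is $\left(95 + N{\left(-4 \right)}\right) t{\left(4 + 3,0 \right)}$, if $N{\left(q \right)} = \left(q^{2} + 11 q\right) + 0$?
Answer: $469$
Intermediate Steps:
$t{\left(b,g \right)} = b$ ($t{\left(b,g \right)} = b + 0 = b$)
$N{\left(q \right)} = q^{2} + 11 q$
$\left(95 + N{\left(-4 \right)}\right) t{\left(4 + 3,0 \right)} = \left(95 - 4 \left(11 - 4\right)\right) \left(4 + 3\right) = \left(95 - 28\right) 7 = 67 \cdot 7 = 469$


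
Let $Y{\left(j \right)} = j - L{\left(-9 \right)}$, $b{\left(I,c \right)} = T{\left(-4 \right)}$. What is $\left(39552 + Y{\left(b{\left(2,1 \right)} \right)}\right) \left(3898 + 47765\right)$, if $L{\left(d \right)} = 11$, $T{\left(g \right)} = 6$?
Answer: $2043116661$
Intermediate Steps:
$b{\left(I,c \right)} = 6$
$Y{\left(j \right)} = -11 + j$ ($Y{\left(j \right)} = j - 11 = -11 + j$)
$\left(39552 + Y{\left(b{\left(2,1 \right)} \right)}\right) \left(3898 + 47765\right) = \left(39552 + \left(-11 + 6\right)\right) \left(3898 + 47765\right) = \left(39552 - 5\right) 51663 = 39547 \cdot 51663 = 2043116661$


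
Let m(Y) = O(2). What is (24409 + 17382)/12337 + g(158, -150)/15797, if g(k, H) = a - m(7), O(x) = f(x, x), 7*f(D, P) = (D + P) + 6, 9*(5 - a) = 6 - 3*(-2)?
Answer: 13864200806/4092639369 ≈ 3.3876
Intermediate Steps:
a = 11/3 (a = 5 - (6 - 3*(-2))/9 = 5 - (6 + 6)/9 = 5 - 1/9*12 = 5 - 4/3 = 11/3 ≈ 3.6667)
f(D, P) = 6/7 + D/7 + P/7 (f(D, P) = ((D + P) + 6)/7 = (6 + D + P)/7 = 6/7 + D/7 + P/7)
O(x) = 6/7 + 2*x/7 (O(x) = 6/7 + x/7 + x/7 = 6/7 + 2*x/7)
m(Y) = 10/7 (m(Y) = 6/7 + (2/7)*2 = 6/7 + 4/7 = 10/7)
g(k, H) = 47/21 (g(k, H) = 11/3 - 1*10/7 = 11/3 - 10/7 = 47/21)
(24409 + 17382)/12337 + g(158, -150)/15797 = (24409 + 17382)/12337 + (47/21)/15797 = 41791*(1/12337) + (47/21)*(1/15797) = 41791/12337 + 47/331737 = 13864200806/4092639369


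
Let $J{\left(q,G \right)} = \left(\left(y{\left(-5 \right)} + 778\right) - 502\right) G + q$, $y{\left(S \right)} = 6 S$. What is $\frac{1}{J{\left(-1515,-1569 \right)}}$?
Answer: $- \frac{1}{387489} \approx -2.5807 \cdot 10^{-6}$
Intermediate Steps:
$J{\left(q,G \right)} = q + 246 G$ ($J{\left(q,G \right)} = \left(\left(6 \left(-5\right) + 778\right) - 502\right) G + q = \left(\left(-30 + 778\right) - 502\right) G + q = \left(748 - 502\right) G + q = 246 G + q = q + 246 G$)
$\frac{1}{J{\left(-1515,-1569 \right)}} = \frac{1}{-1515 + 246 \left(-1569\right)} = \frac{1}{-1515 - 385974} = \frac{1}{-387489} = - \frac{1}{387489}$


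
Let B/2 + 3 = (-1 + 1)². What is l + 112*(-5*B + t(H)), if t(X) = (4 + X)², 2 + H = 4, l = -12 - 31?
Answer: 7349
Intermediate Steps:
l = -43
H = 2 (H = -2 + 4 = 2)
B = -6 (B = -6 + 2*(-1 + 1)² = -6 + 2*0² = -6 + 2*0 = -6 + 0 = -6)
l + 112*(-5*B + t(H)) = -43 + 112*(-5*(-6) + (4 + 2)²) = -43 + 112*(30 + 6²) = -43 + 112*(30 + 36) = -43 + 112*66 = -43 + 7392 = 7349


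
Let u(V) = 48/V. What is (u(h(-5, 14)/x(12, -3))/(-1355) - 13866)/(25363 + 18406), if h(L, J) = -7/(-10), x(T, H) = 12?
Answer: -26304954/83029793 ≈ -0.31681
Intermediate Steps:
h(L, J) = 7/10 (h(L, J) = -7*(-⅒) = 7/10)
(u(h(-5, 14)/x(12, -3))/(-1355) - 13866)/(25363 + 18406) = ((48/(((7/10)/12)))/(-1355) - 13866)/(25363 + 18406) = ((48/(((7/10)*(1/12))))*(-1/1355) - 13866)/43769 = ((48/(7/120))*(-1/1355) - 13866)*(1/43769) = ((48*(120/7))*(-1/1355) - 13866)*(1/43769) = ((5760/7)*(-1/1355) - 13866)*(1/43769) = (-1152/1897 - 13866)*(1/43769) = -26304954/1897*1/43769 = -26304954/83029793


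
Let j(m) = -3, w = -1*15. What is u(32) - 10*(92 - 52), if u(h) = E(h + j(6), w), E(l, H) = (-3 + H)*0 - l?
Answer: -429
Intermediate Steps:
w = -15
E(l, H) = -l (E(l, H) = 0 - l = -l)
u(h) = 3 - h (u(h) = -(h - 3) = -(-3 + h) = 3 - h)
u(32) - 10*(92 - 52) = (3 - 1*32) - 10*(92 - 52) = (3 - 32) - 10*40 = -29 - 400 = -429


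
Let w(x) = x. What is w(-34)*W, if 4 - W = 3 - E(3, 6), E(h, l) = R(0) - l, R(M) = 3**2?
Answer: -136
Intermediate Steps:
R(M) = 9
E(h, l) = 9 - l
W = 4 (W = 4 - (3 - (9 - 1*6)) = 4 - (3 - (9 - 6)) = 4 - (3 - 1*3) = 4 - (3 - 3) = 4 - 1*0 = 4 + 0 = 4)
w(-34)*W = -34*4 = -136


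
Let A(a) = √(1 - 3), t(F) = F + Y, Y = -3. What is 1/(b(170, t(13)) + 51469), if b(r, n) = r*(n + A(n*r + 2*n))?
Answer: 53169/2827000361 - 170*I*√2/2827000361 ≈ 1.8808e-5 - 8.5043e-8*I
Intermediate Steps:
t(F) = -3 + F (t(F) = F - 3 = -3 + F)
A(a) = I*√2 (A(a) = √(-2) = I*√2)
b(r, n) = r*(n + I*√2)
1/(b(170, t(13)) + 51469) = 1/(170*((-3 + 13) + I*√2) + 51469) = 1/(170*(10 + I*√2) + 51469) = 1/((1700 + 170*I*√2) + 51469) = 1/(53169 + 170*I*√2)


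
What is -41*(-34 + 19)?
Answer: 615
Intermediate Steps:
-41*(-34 + 19) = -41*(-15) = 615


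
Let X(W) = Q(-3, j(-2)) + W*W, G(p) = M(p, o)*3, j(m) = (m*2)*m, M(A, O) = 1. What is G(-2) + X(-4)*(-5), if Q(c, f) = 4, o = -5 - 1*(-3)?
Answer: -97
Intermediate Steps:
o = -2 (o = -5 + 3 = -2)
j(m) = 2*m**2 (j(m) = (2*m)*m = 2*m**2)
G(p) = 3 (G(p) = 1*3 = 3)
X(W) = 4 + W**2 (X(W) = 4 + W*W = 4 + W**2)
G(-2) + X(-4)*(-5) = 3 + (4 + (-4)**2)*(-5) = 3 + (4 + 16)*(-5) = 3 + 20*(-5) = 3 - 100 = -97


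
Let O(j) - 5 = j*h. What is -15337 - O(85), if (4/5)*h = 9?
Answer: -65193/4 ≈ -16298.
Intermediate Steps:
h = 45/4 (h = (5/4)*9 = 45/4 ≈ 11.250)
O(j) = 5 + 45*j/4 (O(j) = 5 + j*(45/4) = 5 + 45*j/4)
-15337 - O(85) = -15337 - (5 + (45/4)*85) = -15337 - (5 + 3825/4) = -15337 - 1*3845/4 = -15337 - 3845/4 = -65193/4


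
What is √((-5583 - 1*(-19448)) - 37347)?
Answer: I*√23482 ≈ 153.24*I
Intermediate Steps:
√((-5583 - 1*(-19448)) - 37347) = √((-5583 + 19448) - 37347) = √(13865 - 37347) = √(-23482) = I*√23482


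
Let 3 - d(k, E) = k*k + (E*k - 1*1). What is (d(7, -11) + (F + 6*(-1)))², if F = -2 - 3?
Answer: 441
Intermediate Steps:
d(k, E) = 4 - k² - E*k (d(k, E) = 3 - (k*k + (E*k - 1*1)) = 3 - (k² + (E*k - 1)) = 3 - (k² + (-1 + E*k)) = 3 - (-1 + k² + E*k) = 3 + (1 - k² - E*k) = 4 - k² - E*k)
F = -5
(d(7, -11) + (F + 6*(-1)))² = ((4 - 1*7² - 1*(-11)*7) + (-5 + 6*(-1)))² = ((4 - 1*49 + 77) + (-5 - 6))² = ((4 - 49 + 77) - 11)² = (32 - 11)² = 21² = 441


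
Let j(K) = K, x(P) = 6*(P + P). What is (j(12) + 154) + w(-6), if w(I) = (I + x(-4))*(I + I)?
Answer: 814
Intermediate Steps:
x(P) = 12*P (x(P) = 6*(2*P) = 12*P)
w(I) = 2*I*(-48 + I) (w(I) = (I + 12*(-4))*(I + I) = (I - 48)*(2*I) = (-48 + I)*(2*I) = 2*I*(-48 + I))
(j(12) + 154) + w(-6) = (12 + 154) + 2*(-6)*(-48 - 6) = 166 + 2*(-6)*(-54) = 166 + 648 = 814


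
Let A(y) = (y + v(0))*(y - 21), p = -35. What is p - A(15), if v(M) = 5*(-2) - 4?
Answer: -29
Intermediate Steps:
v(M) = -14 (v(M) = -10 - 4 = -14)
A(y) = (-21 + y)*(-14 + y) (A(y) = (y - 14)*(y - 21) = (-14 + y)*(-21 + y) = (-21 + y)*(-14 + y))
p - A(15) = -35 - (294 + 15**2 - 35*15) = -35 - (294 + 225 - 525) = -35 - 1*(-6) = -35 + 6 = -29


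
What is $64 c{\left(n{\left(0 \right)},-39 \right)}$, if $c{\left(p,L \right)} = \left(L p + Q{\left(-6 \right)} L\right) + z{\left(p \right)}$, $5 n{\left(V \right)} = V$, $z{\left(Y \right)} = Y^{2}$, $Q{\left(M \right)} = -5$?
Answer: $12480$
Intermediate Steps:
$n{\left(V \right)} = \frac{V}{5}$
$c{\left(p,L \right)} = p^{2} - 5 L + L p$ ($c{\left(p,L \right)} = \left(L p - 5 L\right) + p^{2} = \left(- 5 L + L p\right) + p^{2} = p^{2} - 5 L + L p$)
$64 c{\left(n{\left(0 \right)},-39 \right)} = 64 \left(\left(\frac{1}{5} \cdot 0\right)^{2} - -195 - 39 \cdot \frac{1}{5} \cdot 0\right) = 64 \left(0^{2} + 195 - 0\right) = 64 \left(0 + 195 + 0\right) = 64 \cdot 195 = 12480$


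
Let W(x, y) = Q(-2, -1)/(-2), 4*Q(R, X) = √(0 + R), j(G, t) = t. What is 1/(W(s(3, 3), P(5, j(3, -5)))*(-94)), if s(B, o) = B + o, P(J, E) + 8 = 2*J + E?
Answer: -2*I*√2/47 ≈ -0.060179*I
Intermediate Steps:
P(J, E) = -8 + E + 2*J (P(J, E) = -8 + (2*J + E) = -8 + (E + 2*J) = -8 + E + 2*J)
Q(R, X) = √R/4 (Q(R, X) = √(0 + R)/4 = √R/4)
W(x, y) = -I*√2/8 (W(x, y) = (√(-2)/4)/(-2) = ((I*√2)/4)*(-½) = (I*√2/4)*(-½) = -I*√2/8)
1/(W(s(3, 3), P(5, j(3, -5)))*(-94)) = 1/(-I*√2/8*(-94)) = 1/(47*I*√2/4) = -2*I*√2/47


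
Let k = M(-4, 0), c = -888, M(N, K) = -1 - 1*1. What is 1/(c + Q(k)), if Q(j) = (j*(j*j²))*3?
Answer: -1/840 ≈ -0.0011905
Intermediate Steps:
M(N, K) = -2 (M(N, K) = -1 - 1 = -2)
k = -2
Q(j) = 3*j⁴ (Q(j) = (j*j³)*3 = j⁴*3 = 3*j⁴)
1/(c + Q(k)) = 1/(-888 + 3*(-2)⁴) = 1/(-888 + 3*16) = 1/(-888 + 48) = 1/(-840) = -1/840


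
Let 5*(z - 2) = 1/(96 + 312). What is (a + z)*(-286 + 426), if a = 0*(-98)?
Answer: 28567/102 ≈ 280.07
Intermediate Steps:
z = 4081/2040 (z = 2 + 1/(5*(96 + 312)) = 2 + (1/5)/408 = 2 + (1/5)*(1/408) = 2 + 1/2040 = 4081/2040 ≈ 2.0005)
a = 0
(a + z)*(-286 + 426) = (0 + 4081/2040)*(-286 + 426) = (4081/2040)*140 = 28567/102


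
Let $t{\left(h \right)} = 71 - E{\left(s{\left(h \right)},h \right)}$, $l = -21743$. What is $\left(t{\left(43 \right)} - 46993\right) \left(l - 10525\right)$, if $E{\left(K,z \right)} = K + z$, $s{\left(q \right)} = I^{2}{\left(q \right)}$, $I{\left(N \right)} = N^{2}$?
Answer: $111833337288$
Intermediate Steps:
$s{\left(q \right)} = q^{4}$ ($s{\left(q \right)} = \left(q^{2}\right)^{2} = q^{4}$)
$t{\left(h \right)} = 71 - h - h^{4}$ ($t{\left(h \right)} = 71 - \left(h^{4} + h\right) = 71 - \left(h + h^{4}\right) = 71 - h - h^{4}$)
$\left(t{\left(43 \right)} - 46993\right) \left(l - 10525\right) = \left(\left(71 - 43 - 43^{4}\right) - 46993\right) \left(-21743 - 10525\right) = \left(\left(71 - 43 - 3418801\right) - 46993\right) \left(-32268\right) = \left(-3418773 - 46993\right) \left(-32268\right) = \left(-3465766\right) \left(-32268\right) = 111833337288$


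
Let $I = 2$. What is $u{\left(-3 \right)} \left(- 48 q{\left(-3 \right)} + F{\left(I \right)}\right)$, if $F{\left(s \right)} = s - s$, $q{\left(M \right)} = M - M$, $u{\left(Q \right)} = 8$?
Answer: $0$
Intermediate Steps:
$q{\left(M \right)} = 0$
$F{\left(s \right)} = 0$
$u{\left(-3 \right)} \left(- 48 q{\left(-3 \right)} + F{\left(I \right)}\right) = 8 \left(\left(-48\right) 0 + 0\right) = 8 \left(0 + 0\right) = 8 \cdot 0 = 0$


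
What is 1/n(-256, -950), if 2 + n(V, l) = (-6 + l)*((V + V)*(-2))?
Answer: -1/978946 ≈ -1.0215e-6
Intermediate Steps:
n(V, l) = -2 - 4*V*(-6 + l) (n(V, l) = -2 + (-6 + l)*((V + V)*(-2)) = -2 + (-6 + l)*((2*V)*(-2)) = -2 + (-6 + l)*(-4*V) = -2 - 4*V*(-6 + l))
1/n(-256, -950) = 1/(-2 + 24*(-256) - 4*(-256)*(-950)) = 1/(-2 - 6144 - 972800) = 1/(-978946) = -1/978946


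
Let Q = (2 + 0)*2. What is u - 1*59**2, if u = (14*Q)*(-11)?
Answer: -4097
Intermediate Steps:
Q = 4 (Q = 2*2 = 4)
u = -616 (u = (14*4)*(-11) = 56*(-11) = -616)
u - 1*59**2 = -616 - 1*59**2 = -616 - 1*3481 = -616 - 3481 = -4097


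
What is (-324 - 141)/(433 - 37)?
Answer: -155/132 ≈ -1.1742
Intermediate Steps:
(-324 - 141)/(433 - 37) = -465/396 = -465*1/396 = -155/132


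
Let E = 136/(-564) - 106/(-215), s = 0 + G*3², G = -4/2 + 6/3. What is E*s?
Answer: 0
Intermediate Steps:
G = 0 (G = -4*½ + 6*(⅓) = -2 + 2 = 0)
s = 0 (s = 0 + 0*3² = 0 + 0*9 = 0 + 0 = 0)
E = 7636/30315 (E = 136*(-1/564) - 106*(-1/215) = -34/141 + 106/215 = 7636/30315 ≈ 0.25189)
E*s = (7636/30315)*0 = 0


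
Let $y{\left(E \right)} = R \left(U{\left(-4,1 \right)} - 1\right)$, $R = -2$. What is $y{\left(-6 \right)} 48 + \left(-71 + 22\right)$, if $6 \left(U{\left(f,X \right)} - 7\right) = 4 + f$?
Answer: $-625$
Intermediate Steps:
$U{\left(f,X \right)} = \frac{23}{3} + \frac{f}{6}$ ($U{\left(f,X \right)} = 7 + \frac{4 + f}{6} = 7 + \left(\frac{2}{3} + \frac{f}{6}\right) = \frac{23}{3} + \frac{f}{6}$)
$y{\left(E \right)} = -12$ ($y{\left(E \right)} = - 2 \left(\left(\frac{23}{3} + \frac{1}{6} \left(-4\right)\right) - 1\right) = - 2 \left(\left(\frac{23}{3} - \frac{2}{3}\right) - 1\right) = - 2 \left(7 - 1\right) = \left(-2\right) 6 = -12$)
$y{\left(-6 \right)} 48 + \left(-71 + 22\right) = \left(-12\right) 48 + \left(-71 + 22\right) = -576 - 49 = -625$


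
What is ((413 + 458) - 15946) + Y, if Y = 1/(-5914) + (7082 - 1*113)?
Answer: -47938885/5914 ≈ -8106.0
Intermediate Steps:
Y = 41214665/5914 (Y = -1/5914 + (7082 - 113) = -1/5914 + 6969 = 41214665/5914 ≈ 6969.0)
((413 + 458) - 15946) + Y = ((413 + 458) - 15946) + 41214665/5914 = (871 - 15946) + 41214665/5914 = -15075 + 41214665/5914 = -47938885/5914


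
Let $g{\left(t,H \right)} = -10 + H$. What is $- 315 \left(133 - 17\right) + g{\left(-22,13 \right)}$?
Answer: $-36537$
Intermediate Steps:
$- 315 \left(133 - 17\right) + g{\left(-22,13 \right)} = - 315 \left(133 - 17\right) + \left(-10 + 13\right) = \left(-315\right) 116 + 3 = -36540 + 3 = -36537$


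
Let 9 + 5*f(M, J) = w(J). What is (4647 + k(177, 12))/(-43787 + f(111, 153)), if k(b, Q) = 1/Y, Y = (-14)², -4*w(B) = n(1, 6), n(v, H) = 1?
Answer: -4554065/42913073 ≈ -0.10612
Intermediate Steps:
w(B) = -¼ (w(B) = -¼*1 = -¼)
f(M, J) = -37/20 (f(M, J) = -9/5 + (⅕)*(-¼) = -9/5 - 1/20 = -37/20)
Y = 196
k(b, Q) = 1/196
(4647 + k(177, 12))/(-43787 + f(111, 153)) = (4647 + 1/196)/(-43787 - 37/20) = 910813/(196*(-875777/20)) = (910813/196)*(-20/875777) = -4554065/42913073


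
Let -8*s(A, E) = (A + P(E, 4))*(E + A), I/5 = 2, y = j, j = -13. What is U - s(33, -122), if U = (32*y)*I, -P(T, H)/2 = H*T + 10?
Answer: -121301/8 ≈ -15163.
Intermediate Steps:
y = -13
I = 10 (I = 5*2 = 10)
P(T, H) = -20 - 2*H*T (P(T, H) = -2*(H*T + 10) = -2*(10 + H*T) = -20 - 2*H*T)
U = -4160 (U = (32*(-13))*10 = -416*10 = -4160)
s(A, E) = -(A + E)*(-20 + A - 8*E)/8 (s(A, E) = -(A + (-20 - 2*4*E))*(E + A)/8 = -(A + (-20 - 8*E))*(A + E)/8 = -(-20 + A - 8*E)*(A + E)/8 = -(A + E)*(-20 + A - 8*E)/8)
U - s(33, -122) = -4160 - ((-122)² - ⅛*33² + (5/2)*33 + (5/2)*(-122) + (7/8)*33*(-122)) = -4160 - (14884 - ⅛*1089 + 165/2 - 305 - 14091/4) = -4160 - (14884 - 1089/8 + 165/2 - 305 - 14091/4) = -4160 - 1*88021/8 = -4160 - 88021/8 = -121301/8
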